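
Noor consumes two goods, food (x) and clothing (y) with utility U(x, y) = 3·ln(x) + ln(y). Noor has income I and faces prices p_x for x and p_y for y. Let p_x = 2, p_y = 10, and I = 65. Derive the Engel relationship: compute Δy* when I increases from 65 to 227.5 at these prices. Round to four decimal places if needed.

Δy* = 4.0625

The MRS is 3·y/x. Set MRS = p_x/p_y.
Rearranging, p_y·y = (1/3)·p_x·x. Substituting into the budget gives p_x·x·(1 + (1/3)) = I.
Demand: x*(p_x,p_y,I) = 0.75·I/p_x and y* = 0.25·I/p_y.
At p_x=2, p_y=10, I=65: y* = 0.25·65/10 = 1.625.
At I' = 227.5: y* = 5.6875. Change: 5.6875 − 1.625 = 4.0625.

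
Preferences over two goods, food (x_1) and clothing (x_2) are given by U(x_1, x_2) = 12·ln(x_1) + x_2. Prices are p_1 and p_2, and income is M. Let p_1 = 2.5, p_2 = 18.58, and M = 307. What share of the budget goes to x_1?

share on x_1 = 0.7263

Set MRS = p_1/p_2: (12/x_1)/1 = p_1/p_2.
So x_1*(p_1,p_2) = 12·p_2/p_1, independent of income; and x_2* = (M − 12·p_2)/p_2.
At the given prices: x_1* = 12·18.58/2.5 = 89.184, and x_2* = 4.5231.
Expenditure on x_1: 2.5·89.184 = 222.96; share = 0.7263.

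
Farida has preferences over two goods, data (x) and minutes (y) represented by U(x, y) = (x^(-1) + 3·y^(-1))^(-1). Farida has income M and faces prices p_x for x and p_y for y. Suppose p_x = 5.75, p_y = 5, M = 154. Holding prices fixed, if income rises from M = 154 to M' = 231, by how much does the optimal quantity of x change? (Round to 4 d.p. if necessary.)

MRS = MU_x/MU_y = (1/3)·(y/x)^(2). Set equal to p_x/p_y.
Solve for the ratio: y/x = [3·p_x/p_y]^(0.5).
With the ratio pinned down, the budget gives x* = M/(p_x + p_y·(y/x)) and y* = (y/x)·x*.
Numerically y/x = 1.857418, so x* = 154/(5.75 + 5·1.857418) = 10.2413.
At M' = 231: x* = 15.362. Change: 15.362 − 10.2413 = 5.1207.

Δx* = 5.1207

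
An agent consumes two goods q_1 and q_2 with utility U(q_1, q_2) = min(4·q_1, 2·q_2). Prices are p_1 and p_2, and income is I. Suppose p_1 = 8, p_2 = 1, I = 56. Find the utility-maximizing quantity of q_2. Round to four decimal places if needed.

Here 2·8 + 4·1 = 20, giving q_2* = 11.2.

q_2* = 11.2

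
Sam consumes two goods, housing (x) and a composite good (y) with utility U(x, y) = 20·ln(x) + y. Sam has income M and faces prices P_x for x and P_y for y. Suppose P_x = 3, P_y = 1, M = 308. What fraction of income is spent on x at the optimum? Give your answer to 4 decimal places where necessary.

Set MRS = P_x/P_y: (20/x)/1 = P_x/P_y.
So x*(P_x,P_y) = 20·P_y/P_x, independent of income; and y* = (M − 20·P_y)/P_y.
At the given prices: x* = 20·1/3 = 6.6667, and y* = 288.
Expenditure on x: 3·6.6667 = 20; share = 0.0649.

share on x = 0.0649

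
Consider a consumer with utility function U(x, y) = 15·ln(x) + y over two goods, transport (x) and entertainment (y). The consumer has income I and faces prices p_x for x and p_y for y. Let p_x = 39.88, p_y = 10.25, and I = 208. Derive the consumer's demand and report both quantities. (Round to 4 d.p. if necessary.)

Set MRS = p_x/p_y: (15/x)/1 = p_x/p_y.
So x*(p_x,p_y) = 15·p_y/p_x, independent of income; and y* = (I − 15·p_y)/p_y.
At the given prices: x* = 15·10.25/39.88 = 3.8553, and y* = 5.2927.

x* = 3.8553, y* = 5.2927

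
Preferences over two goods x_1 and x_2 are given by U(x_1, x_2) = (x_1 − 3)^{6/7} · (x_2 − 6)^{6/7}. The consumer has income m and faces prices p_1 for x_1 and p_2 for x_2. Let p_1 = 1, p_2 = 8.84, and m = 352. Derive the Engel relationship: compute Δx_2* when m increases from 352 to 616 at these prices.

Δx_2* = 14.9321

Let x_1' = x_1−3, x_2' = x_2−6. MRS = x_2'/x_1' = p_1/p_2.
After buying the subsistence bundle (3, 6), a share 0.5 of the remaining income goes to x_1: x_1* = 3 + 0.5·(m − 3p_1 − 6p_2)/p_1.
Discretionary income = 352 − 3·1 − 6·8.84 = 295.96; x_2* = 6 + 0.5·295.96/8.84 = 22.7398.
At m' = 616: x_2* = 37.6719. Change: 37.6719 − 22.7398 = 14.9321.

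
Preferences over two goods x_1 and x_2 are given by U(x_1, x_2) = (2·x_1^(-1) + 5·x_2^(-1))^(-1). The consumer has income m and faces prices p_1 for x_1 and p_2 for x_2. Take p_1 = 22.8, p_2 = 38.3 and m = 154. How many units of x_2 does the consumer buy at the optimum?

x_2* = 2.7023

From the CES first-order condition, (2/5)·(x_2/x_1)^(2) = p_1/p_2.
Hence x_2/x_1 = ((5/2)·p_1/p_2)^(1/(2)), i.e. raised to the 0.5 power.
Substitute x_2 = (x_2/x_1)·x_1 into the budget: x_1* = m/(p_1 + p_2·(x_2/x_1)).
Numerically x_2/x_1 = 1.219939, so x_1* = 154/(22.8 + 38.3·1.219939) = 2.2151 and x_2* = 1.219939·2.2151 = 2.7023.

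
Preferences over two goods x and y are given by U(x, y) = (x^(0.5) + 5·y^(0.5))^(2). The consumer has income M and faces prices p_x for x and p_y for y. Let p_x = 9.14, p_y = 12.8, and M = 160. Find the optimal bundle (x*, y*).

x* = 0.9286, y* = 11.8369

Substitute y = (y/x)·x into the budget: x* = M/(p_x + p_y·(y/x)).
Numerically y/x = 12.747131, so x* = 160/(9.14 + 12.8·12.747131) = 0.9286 and y* = 12.747131·0.9286 = 11.8369.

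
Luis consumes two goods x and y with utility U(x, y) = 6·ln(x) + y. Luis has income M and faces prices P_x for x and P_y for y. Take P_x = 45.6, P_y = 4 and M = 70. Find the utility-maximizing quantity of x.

x* = 0.5263

Set MRS = P_x/P_y: (6/x)/1 = P_x/P_y.
So x*(P_x,P_y) = 6·P_y/P_x, independent of income; and y* = (M − 6·P_y)/P_y.
At the given prices: x* = 6·4/45.6 = 0.5263.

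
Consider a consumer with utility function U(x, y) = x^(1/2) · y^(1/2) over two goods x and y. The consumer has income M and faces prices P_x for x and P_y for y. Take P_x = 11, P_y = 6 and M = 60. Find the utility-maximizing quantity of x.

x* = 2.7273

The MRS is y/x. Set MRS = P_x/P_y.
So 0.5·P_y·y = 0.5·P_x·x; combined with the budget, a share 0.5 of income goes to x.
Demand: x*(P_x,P_y,M) = 0.5·M/P_x and y* = 0.5·M/P_y.
At P_x=11, P_y=6, M=60: x* = 0.5·60/11 = 2.7273.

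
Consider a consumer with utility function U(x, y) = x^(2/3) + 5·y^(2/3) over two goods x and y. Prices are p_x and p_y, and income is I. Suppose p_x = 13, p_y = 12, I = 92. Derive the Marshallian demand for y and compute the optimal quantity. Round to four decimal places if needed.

Numerically y/x = 158.926505, so x* = 92/(13 + 12·158.926505) = 0.0479 and y* = 158.926505·0.0479 = 7.6148.

y* = 7.6148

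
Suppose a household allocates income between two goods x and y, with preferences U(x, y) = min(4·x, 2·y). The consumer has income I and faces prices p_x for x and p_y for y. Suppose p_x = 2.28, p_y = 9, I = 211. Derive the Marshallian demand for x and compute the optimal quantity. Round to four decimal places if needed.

x* = 10.4043

Here 2·2.28 + 4·9 = 40.56, giving x* = 10.4043.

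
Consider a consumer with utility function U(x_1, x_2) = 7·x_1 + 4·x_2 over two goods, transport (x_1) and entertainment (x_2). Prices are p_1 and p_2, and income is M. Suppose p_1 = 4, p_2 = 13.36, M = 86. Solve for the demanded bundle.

x_1* = 21.5, x_2* = 0

Linear utility — the consumer picks whichever good has higher MU/price: 7/4 = 1.75 vs 4/13.36 = 0.2994.
x_1 gives more utility per dollar, so spend all income on x_1: x_1* = M/p_1, x_2* = 0.
Numerically: x_1* = 21.5, x_2* = 0.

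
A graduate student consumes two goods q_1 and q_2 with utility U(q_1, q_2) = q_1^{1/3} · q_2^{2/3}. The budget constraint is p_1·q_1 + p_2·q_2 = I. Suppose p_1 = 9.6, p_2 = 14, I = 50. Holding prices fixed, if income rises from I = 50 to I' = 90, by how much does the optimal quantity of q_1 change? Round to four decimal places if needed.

Δq_1* = 1.3889

Tangency: MRS = (1/2)·q_2/q_1 = p_1/p_2.
So 1/3·p_2·q_2 = 2/3·p_1·q_1; combined with the budget, a share 1/3 of income goes to q_1.
Demand: q_1*(p_1,p_2,I) = 1/3·I/p_1 and q_2* = 2/3·I/p_2.
At p_1=9.6, p_2=14, I=50: q_1* = 1/3·50/9.6 = 1.7361.
At I' = 90: q_1* = 3.125. Change: 3.125 − 1.7361 = 1.3889.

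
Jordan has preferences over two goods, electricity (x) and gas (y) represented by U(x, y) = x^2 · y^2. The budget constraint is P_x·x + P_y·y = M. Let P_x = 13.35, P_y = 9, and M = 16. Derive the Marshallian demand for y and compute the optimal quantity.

Demand: x*(P_x,P_y,M) = 0.5·M/P_x and y* = 0.5·M/P_y.
At P_x=13.35, P_y=9, M=16: y* = 0.5·16/9 = 0.8889.

y* = 0.8889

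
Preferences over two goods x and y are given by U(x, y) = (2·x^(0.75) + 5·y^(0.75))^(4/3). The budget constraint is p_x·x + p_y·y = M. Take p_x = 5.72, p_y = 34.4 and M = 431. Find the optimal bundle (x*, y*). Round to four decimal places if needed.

MRS = MU_x/MU_y = (2/5)·(y/x)^(0.25). Set equal to p_x/p_y.
Solve for the ratio: y/x = [(5/2)·p_x/p_y]^(4).
Substitute y = (y/x)·x into the budget: x* = M/(p_x + p_y·(y/x)).
Numerically y/x = 0.029861, so x* = 431/(5.72 + 34.4·0.029861) = 63.878 and y* = 0.029861·63.878 = 1.9075.

x* = 63.878, y* = 1.9075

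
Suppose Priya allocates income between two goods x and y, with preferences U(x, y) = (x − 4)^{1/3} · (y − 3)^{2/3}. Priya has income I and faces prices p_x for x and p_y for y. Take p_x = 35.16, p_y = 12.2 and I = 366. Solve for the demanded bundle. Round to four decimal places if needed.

This is Cobb-Douglas in (x−4, y−3): tangency gives 1/3·p_y·(y−3) = 2/3·p_x·(x−4).
Substituting into the budget: x* = 4 + 1/3·(I − 4·p_x − 3·p_y)/p_x, and y* = 3 + 2/3·(…)/p_y.
Discretionary income = 366 − 4·35.16 − 3·12.2 = 188.76; x* = 4 + 1/3·188.76/35.16 = 5.7895; y* = 3 + 2/3·188.76/12.2 = 13.3148.

x* = 5.7895, y* = 13.3148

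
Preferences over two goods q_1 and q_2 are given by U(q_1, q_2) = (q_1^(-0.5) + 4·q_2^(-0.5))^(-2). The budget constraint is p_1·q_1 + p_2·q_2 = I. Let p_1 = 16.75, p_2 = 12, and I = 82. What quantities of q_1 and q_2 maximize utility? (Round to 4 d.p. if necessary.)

q_1* = 1.5041, q_2* = 4.7338

From the CES first-order condition, (1/4)·(q_2/q_1)^(1.5) = p_1/p_2.
Hence q_2/q_1 = (4·p_1/p_2)^(1/(1.5)), i.e. raised to the 2/3 power.
Substitute q_2 = (q_2/q_1)·q_1 into the budget: q_1* = I/(p_1 + p_2·(q_2/q_1)).
Numerically q_2/q_1 = 3.147234, so q_1* = 82/(16.75 + 12·3.147234) = 1.5041 and q_2* = 3.147234·1.5041 = 4.7338.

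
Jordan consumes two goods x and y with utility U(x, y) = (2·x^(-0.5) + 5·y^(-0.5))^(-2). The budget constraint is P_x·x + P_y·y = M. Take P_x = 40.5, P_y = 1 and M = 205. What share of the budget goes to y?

share on y = 0.3491

Substitute y = (y/x)·x into the budget: x* = M/(P_x + P_y·(y/x)).
Numerically y/x = 21.723511, so x* = 205/(40.5 + 1·21.723511) = 3.2946 and y* = 21.723511·3.2946 = 71.5697.
Expenditure on y: 1·71.5697 = 71.5697; share = 0.3491.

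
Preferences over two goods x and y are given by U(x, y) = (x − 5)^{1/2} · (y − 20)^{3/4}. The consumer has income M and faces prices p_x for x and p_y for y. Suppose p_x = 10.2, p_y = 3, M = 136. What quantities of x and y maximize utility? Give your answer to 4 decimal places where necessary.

This is Cobb-Douglas in (x−5, y−20): tangency gives 0.5·p_y·(y−20) = 0.75·p_x·(x−5).
Substituting into the budget: x* = 5 + 0.4·(M − 5·p_x − 20·p_y)/p_x, and y* = 20 + 0.6·(…)/p_y.
Discretionary income = 136 − 5·10.2 − 20·3 = 25; x* = 5 + 0.4·25/10.2 = 5.9804; y* = 20 + 0.6·25/3 = 25.

x* = 5.9804, y* = 25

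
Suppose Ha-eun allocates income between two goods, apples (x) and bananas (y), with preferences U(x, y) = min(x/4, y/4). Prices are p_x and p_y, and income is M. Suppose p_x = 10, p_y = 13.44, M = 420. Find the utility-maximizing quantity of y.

y* = 17.9181

Leontief preferences: the optimum is at the kink where x/4 = y/4, i.e. y = x.
Budget: p_x·x + p_y·x = M, so (4·p_x + 4·p_y)·x = 4·M.
Demand: x*(p_x,p_y,M) = 4·M/(4·p_x + 4·p_y), y* = 4·M/(4·p_x + 4·p_y).
Here 4·10 + 4·13.44 = 93.76, giving y* = 17.9181.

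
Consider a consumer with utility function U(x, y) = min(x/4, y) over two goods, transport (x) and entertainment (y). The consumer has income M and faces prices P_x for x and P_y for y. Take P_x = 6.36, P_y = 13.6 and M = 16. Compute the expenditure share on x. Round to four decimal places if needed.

share on x = 0.6516

With perfect complements, no substitution: consume in ratio x:y = 4:1.
Budget: P_x·x + P_y·(1/4)·x = M, so (4·P_x + P_y)·x = 4·M.
Demand: x*(P_x,P_y,M) = 4·M/(4·P_x + P_y), y* = M/(4·P_x + P_y).
Here 4·6.36 + 13.6 = 39.04, giving x* = 1.6393 and y* = 0.4098.
Expenditure on x: 6.36·1.6393 = 10.4262; share = 0.6516.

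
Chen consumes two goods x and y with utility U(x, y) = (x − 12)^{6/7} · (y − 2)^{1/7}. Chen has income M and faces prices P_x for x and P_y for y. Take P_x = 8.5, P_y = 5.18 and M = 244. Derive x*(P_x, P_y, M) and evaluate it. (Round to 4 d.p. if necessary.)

x* = 25.2746

Let x' = x−12, y' = y−2. MRS = 6·y'/x' = P_x/P_y.
After buying the subsistence bundle (12, 2), a share 6/7 of the remaining income goes to x: x* = 12 + 6/7·(M − 12P_x − 2P_y)/P_x.
Discretionary income = 244 − 12·8.5 − 2·5.18 = 131.64; x* = 12 + 6/7·131.64/8.5 = 25.2746.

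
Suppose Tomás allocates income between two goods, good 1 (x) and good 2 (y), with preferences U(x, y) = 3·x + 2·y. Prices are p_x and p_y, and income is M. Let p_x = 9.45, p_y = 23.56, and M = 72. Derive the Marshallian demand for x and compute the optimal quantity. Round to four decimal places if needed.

x gives more utility per dollar, so spend all income on x: x* = M/p_x, y* = 0.
Numerically: x* = 7.619, y* = 0.

x* = 7.619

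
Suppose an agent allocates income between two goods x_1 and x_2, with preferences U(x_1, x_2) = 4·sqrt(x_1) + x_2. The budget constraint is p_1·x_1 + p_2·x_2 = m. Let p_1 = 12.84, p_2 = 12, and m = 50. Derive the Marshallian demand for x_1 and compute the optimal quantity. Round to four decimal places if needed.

Utility is quasi-linear in x_2; the FOC for x_1 is 2/√x_1 = p_1/p_2.
Thus x_1* = (2·p_2/p_1)² — independent of m — with the rest of income spent on x_2.
Plugging in: x_1* = (2·12/12.84)² = 3.4938.

x_1* = 3.4938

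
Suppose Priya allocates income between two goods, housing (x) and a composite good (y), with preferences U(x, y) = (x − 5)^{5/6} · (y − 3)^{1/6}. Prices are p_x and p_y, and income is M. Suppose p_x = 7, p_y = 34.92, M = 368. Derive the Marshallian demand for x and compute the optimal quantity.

x* = 32.1714

This is Cobb-Douglas in (x−5, y−3): tangency gives 5/6·p_y·(y−3) = 1/6·p_x·(x−5).
After buying the subsistence bundle (5, 3), a share 5/6 of the remaining income goes to x: x* = 5 + 5/6·(M − 5p_x − 3p_y)/p_x.
Discretionary income = 368 − 5·7 − 3·34.92 = 228.24; x* = 5 + 5/6·228.24/7 = 32.1714.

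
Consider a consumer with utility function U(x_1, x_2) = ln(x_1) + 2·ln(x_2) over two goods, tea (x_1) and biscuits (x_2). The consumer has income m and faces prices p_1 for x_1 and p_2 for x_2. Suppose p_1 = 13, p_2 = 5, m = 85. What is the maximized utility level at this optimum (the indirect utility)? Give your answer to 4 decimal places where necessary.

V = 5.6346

Demand: x_1*(p_1,p_2,m) = 1/3·m/p_1 and x_2* = 2/3·m/p_2.
At p_1=13, p_2=5, m=85: x_1* = 1/3·85/13 = 2.1795, x_2* = 11.3333.
Utility at the optimum: U(2.1795, 11.3333) = 5.6346.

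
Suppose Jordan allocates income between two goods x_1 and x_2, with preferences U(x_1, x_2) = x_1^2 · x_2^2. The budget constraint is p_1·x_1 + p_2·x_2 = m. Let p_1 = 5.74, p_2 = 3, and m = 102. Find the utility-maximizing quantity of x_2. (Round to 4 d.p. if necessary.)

The MRS is x_2/x_1. Set MRS = p_1/p_2.
Rearranging, p_2·x_2 = p_1·x_1. Substituting into the budget gives p_1·x_1·(1 + 1) = m.
Demand: x_1*(p_1,p_2,m) = 0.5·m/p_1 and x_2* = 0.5·m/p_2.
At p_1=5.74, p_2=3, m=102: x_2* = 0.5·102/3 = 17.

x_2* = 17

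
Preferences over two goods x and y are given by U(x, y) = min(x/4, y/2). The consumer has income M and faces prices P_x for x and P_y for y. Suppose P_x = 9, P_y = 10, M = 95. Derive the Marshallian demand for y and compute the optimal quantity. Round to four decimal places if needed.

With perfect complements, no substitution: consume in ratio x:y = 4:2.
Budget: P_x·x + P_y·(1/2)·x = M, so (4·P_x + 2·P_y)·x = 4·M.
Demand: x*(P_x,P_y,M) = 4·M/(4·P_x + 2·P_y), y* = 2·M/(4·P_x + 2·P_y).
Here 4·9 + 2·10 = 56, giving y* = 3.3929.

y* = 3.3929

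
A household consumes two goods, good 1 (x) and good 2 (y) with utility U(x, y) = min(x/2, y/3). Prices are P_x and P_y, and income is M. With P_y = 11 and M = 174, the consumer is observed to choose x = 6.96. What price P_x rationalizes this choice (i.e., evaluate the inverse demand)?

With perfect complements, no substitution: consume in ratio x:y = 2:3.
Budget: P_x·x + P_y·(3/2)·x = M, so (2·P_x + 3·P_y)·x = 2·M.
Demand: x*(P_x,P_y,M) = 2·M/(2·P_x + 3·P_y), y* = 3·M/(2·P_x + 3·P_y).
Set x* = 6.96 in the demand function and solve for P_x: P_x = 8.5.

P_x = 8.5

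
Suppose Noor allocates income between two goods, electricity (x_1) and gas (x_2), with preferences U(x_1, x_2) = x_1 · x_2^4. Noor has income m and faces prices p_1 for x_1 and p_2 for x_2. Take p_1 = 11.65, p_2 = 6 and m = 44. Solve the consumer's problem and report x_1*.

x_1* = 0.7554

Demand: x_1*(p_1,p_2,m) = 0.2·m/p_1 and x_2* = 0.8·m/p_2.
At p_1=11.65, p_2=6, m=44: x_1* = 0.2·44/11.65 = 0.7554.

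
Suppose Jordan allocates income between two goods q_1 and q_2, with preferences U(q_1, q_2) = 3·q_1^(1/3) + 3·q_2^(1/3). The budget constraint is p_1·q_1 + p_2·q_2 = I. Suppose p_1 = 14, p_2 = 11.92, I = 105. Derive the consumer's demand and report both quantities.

MU_q_1 ∝ 3·q_1^(-2/3), MU_q_2 ∝ 3·q_2^(-2/3), so MRS = (q_2/q_1)^(2/3) = p_1/p_2.
Solve for the ratio: q_2/q_1 = [p_1/p_2]^(1.5).
Substitute q_2 = (q_2/q_1)·q_1 into the budget: q_1* = I/(p_1 + p_2·(q_2/q_1)).
Numerically q_2/q_1 = 1.272851, so q_1* = 105/(14 + 11.92·1.272851) = 3.5993 and q_2* = 1.272851·3.5993 = 4.5814.

q_1* = 3.5993, q_2* = 4.5814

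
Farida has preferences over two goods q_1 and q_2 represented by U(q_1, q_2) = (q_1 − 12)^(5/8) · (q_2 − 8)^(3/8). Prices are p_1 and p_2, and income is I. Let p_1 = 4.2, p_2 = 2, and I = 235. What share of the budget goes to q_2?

MRS = (5/3)·(q_2−8)/(q_1−12). Tangency with p_1/p_2 gives q_2−8 = (3/5)·(p_1/p_2)·(q_1−12).
After buying the subsistence bundle (12, 8), a share 0.625 of the remaining income goes to q_1: q_1* = 12 + 0.625·(I − 12p_1 − 8p_2)/p_1.
Discretionary income = 235 − 12·4.2 − 8·2 = 168.6; q_1* = 12 + 0.625·168.6/4.2 = 37.0893; q_2* = 8 + 0.375·168.6/2 = 39.6125.
Expenditure on q_2: 2·39.6125 = 79.225; share = 0.3371.

share on q_2 = 0.3371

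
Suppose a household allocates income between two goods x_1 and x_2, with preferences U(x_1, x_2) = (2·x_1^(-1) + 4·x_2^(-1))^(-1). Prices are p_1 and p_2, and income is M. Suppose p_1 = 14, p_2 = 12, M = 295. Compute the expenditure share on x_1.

From the CES first-order condition, (1/2)·(x_2/x_1)^(2) = p_1/p_2.
Hence x_2/x_1 = (2·p_1/p_2)^(1/(2)), i.e. raised to the 0.5 power.
Substitute x_2 = (x_2/x_1)·x_1 into the budget: x_1* = M/(p_1 + p_2·(x_2/x_1)).
Numerically x_2/x_1 = 1.527525, so x_1* = 295/(14 + 12·1.527525) = 9.1246 and x_2* = 1.527525·9.1246 = 13.938.
Expenditure on x_1: 14·9.1246 = 127.7439; share = 0.433.

share on x_1 = 0.433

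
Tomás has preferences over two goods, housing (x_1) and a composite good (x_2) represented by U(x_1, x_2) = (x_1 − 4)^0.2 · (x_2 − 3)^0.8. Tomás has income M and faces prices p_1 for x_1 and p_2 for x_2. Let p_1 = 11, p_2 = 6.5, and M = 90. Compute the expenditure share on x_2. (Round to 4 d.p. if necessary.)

share on x_2 = 0.4522

MRS = (1/4)·(x_2−3)/(x_1−4). Tangency with p_1/p_2 gives x_2−3 = 4·(p_1/p_2)·(x_1−4).
After buying the subsistence bundle (4, 3), a share 0.2 of the remaining income goes to x_1: x_1* = 4 + 0.2·(M − 4p_1 − 3p_2)/p_1.
Discretionary income = 90 − 4·11 − 3·6.5 = 26.5; x_1* = 4 + 0.2·26.5/11 = 4.4818; x_2* = 3 + 0.8·26.5/6.5 = 6.2615.
Expenditure on x_2: 6.5·6.2615 = 40.7; share = 0.4522.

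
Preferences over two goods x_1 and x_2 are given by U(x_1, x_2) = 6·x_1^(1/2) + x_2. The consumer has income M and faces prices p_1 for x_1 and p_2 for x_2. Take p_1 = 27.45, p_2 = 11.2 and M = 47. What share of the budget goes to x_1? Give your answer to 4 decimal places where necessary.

share on x_1 = 0.8751

Set MRS = p_1/p_2: 3·x_1^(−1/2) = p_1/p_2.
Thus x_1* = (3·p_2/p_1)² — independent of M — with the rest of income spent on x_2.
Plugging in: x_1* = (3·11.2/27.45)² = 1.4983, x_2* = 0.5243.
Expenditure on x_1: 27.45·1.4983 = 41.1279; share = 0.8751.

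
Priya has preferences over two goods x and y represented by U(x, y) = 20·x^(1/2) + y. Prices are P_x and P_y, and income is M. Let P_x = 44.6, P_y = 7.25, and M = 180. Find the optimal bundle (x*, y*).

x* = 2.6424, y* = 8.572

Utility is quasi-linear in y; the FOC for x is 10/√x = P_x/P_y.
Solve: √x = 10·P_y/P_x, so x*(P_x,P_y) = (10·P_y/P_x)², and y* = (M − P_x·x*)/P_y.
Plugging in: x* = (10·7.25/44.6)² = 2.6424, y* = 8.572.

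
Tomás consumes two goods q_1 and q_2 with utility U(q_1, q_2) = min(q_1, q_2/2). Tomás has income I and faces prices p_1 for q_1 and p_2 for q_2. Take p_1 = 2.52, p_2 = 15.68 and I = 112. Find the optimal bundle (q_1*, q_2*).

q_1* = 3.3058, q_2* = 6.6116

With perfect complements, no substitution: consume in ratio q_1:q_2 = 1:2.
Budget: p_1·q_1 + p_2·2·q_1 = I, so (p_1 + 2·p_2)·q_1 = I.
Demand: q_1*(p_1,p_2,I) = I/(p_1 + 2·p_2), q_2* = 2·I/(p_1 + 2·p_2).
Here 2.52 + 2·15.68 = 33.88, giving q_1* = 3.3058 and q_2* = 6.6116.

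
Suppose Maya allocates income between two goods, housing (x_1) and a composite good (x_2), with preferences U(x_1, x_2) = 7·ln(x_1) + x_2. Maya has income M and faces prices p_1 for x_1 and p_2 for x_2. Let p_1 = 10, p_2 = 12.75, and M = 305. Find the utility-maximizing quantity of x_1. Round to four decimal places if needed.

x_1* = 8.925

Set MRS = p_1/p_2: (7/x_1)/1 = p_1/p_2.
So x_1*(p_1,p_2) = 7·p_2/p_1, independent of income; and x_2* = (M − 7·p_2)/p_2.
At the given prices: x_1* = 7·12.75/10 = 8.925.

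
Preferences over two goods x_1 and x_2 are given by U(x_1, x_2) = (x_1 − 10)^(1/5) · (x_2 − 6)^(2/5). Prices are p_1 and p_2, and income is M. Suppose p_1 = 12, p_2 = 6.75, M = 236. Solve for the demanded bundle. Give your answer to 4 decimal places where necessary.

This is Cobb-Douglas in (x_1−10, x_2−6): tangency gives 0.2·p_2·(x_2−6) = 0.4·p_1·(x_1−10).
Substituting into the budget: x_1* = 10 + 1/3·(M − 10·p_1 − 6·p_2)/p_1, and x_2* = 6 + 2/3·(…)/p_2.
Discretionary income = 236 − 10·12 − 6·6.75 = 75.5; x_1* = 10 + 1/3·75.5/12 = 12.0972; x_2* = 6 + 2/3·75.5/6.75 = 13.4568.

x_1* = 12.0972, x_2* = 13.4568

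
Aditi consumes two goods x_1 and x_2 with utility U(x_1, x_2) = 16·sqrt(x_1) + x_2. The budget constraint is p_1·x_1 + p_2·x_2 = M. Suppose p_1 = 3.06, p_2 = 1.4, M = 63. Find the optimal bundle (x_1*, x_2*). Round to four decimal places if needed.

Solve: √x_1 = 8·p_2/p_1, so x_1*(p_1,p_2) = (8·p_2/p_1)², and x_2* = (M − p_1·x_1*)/p_2.
Plugging in: x_1* = (8·1.4/3.06)² = 13.3966, x_2* = 15.719.

x_1* = 13.3966, x_2* = 15.719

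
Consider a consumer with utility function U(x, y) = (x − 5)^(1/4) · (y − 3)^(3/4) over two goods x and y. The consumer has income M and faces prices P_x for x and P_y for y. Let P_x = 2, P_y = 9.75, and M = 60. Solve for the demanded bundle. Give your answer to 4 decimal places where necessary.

x* = 7.5938, y* = 4.5962

Discretionary income = 60 − 5·2 − 3·9.75 = 20.75; x* = 5 + 0.25·20.75/2 = 7.5938; y* = 3 + 0.75·20.75/9.75 = 4.5962.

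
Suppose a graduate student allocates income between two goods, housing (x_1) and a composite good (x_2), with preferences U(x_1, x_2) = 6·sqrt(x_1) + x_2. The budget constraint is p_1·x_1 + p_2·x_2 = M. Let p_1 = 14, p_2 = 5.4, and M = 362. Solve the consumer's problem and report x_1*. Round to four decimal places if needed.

x_1* = 1.339

Set MRS = p_1/p_2: 3·x_1^(−1/2) = p_1/p_2.
Solve: √x_1 = 3·p_2/p_1, so x_1*(p_1,p_2) = (3·p_2/p_1)², and x_2* = (M − p_1·x_1*)/p_2.
Plugging in: x_1* = (3·5.4/14)² = 1.339.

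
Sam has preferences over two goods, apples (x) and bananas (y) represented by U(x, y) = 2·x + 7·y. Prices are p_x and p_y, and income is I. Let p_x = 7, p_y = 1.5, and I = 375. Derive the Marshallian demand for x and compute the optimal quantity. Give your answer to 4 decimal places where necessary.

x* = 0

Perfect substitutes: compare marginal utility per dollar. 2/p_x vs 7/p_y → 0.2857 vs 4.6667.
y gives more utility per dollar, so spend all income on y: y* = I/p_y, x* = 0.
Numerically: x* = 0, y* = 250.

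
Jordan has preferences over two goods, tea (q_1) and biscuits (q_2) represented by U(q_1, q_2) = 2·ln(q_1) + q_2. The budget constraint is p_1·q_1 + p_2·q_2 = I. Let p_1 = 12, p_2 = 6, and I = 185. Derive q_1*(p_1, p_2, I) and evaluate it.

MU_q_1 = 2/q_1, MU_q_2 = 1. Tangency: 2/q_1 = p_1/p_2.
So q_1*(p_1,p_2) = 2·p_2/p_1, independent of income; and q_2* = (I − 2·p_2)/p_2.
At the given prices: q_1* = 2·6/12 = 1.

q_1* = 1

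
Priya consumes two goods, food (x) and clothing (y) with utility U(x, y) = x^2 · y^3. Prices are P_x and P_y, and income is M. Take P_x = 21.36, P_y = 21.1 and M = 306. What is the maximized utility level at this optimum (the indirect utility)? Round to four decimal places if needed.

V = 21633.71

The MRS is (2/3)·y/x. Set MRS = P_x/P_y.
So 2·P_y·y = 3·P_x·x; combined with the budget, a share 0.4 of income goes to x.
Demand: x*(P_x,P_y,M) = 0.4·M/P_x and y* = 0.6·M/P_y.
At P_x=21.36, P_y=21.1, M=306: x* = 0.4·306/21.36 = 5.7303, y* = 8.7014.
Utility at the optimum: U(5.7303, 8.7014) = 21633.71.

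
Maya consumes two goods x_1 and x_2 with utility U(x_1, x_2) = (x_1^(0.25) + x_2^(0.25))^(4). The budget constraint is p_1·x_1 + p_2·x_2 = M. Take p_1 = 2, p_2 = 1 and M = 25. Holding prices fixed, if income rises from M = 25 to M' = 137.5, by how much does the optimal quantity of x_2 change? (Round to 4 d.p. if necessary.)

From the CES first-order condition, (x_2/x_1)^(0.75) = p_1/p_2.
Hence x_2/x_1 = (p_1/p_2)^(1/(0.75)), i.e. raised to the 4/3 power.
Substitute x_2 = (x_2/x_1)·x_1 into the budget: x_1* = M/(p_1 + p_2·(x_2/x_1)).
Numerically x_2/x_1 = 2.519842, so x_1* = 25/(2 + 1·2.519842) = 5.5312 and x_2* = 2.519842·5.5312 = 13.9377.
At M' = 137.5: x_2* = 76.6572. Change: 76.6572 − 13.9377 = 62.7195.

Δx_2* = 62.7195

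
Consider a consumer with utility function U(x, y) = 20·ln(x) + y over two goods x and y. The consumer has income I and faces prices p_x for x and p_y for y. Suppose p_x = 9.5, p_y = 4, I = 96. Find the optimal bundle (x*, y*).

Set MRS = p_x/p_y: (20/x)/1 = p_x/p_y.
So x*(p_x,p_y) = 20·p_y/p_x, independent of income; and y* = (I − 20·p_y)/p_y.
At the given prices: x* = 20·4/9.5 = 8.4211, and y* = 4.

x* = 8.4211, y* = 4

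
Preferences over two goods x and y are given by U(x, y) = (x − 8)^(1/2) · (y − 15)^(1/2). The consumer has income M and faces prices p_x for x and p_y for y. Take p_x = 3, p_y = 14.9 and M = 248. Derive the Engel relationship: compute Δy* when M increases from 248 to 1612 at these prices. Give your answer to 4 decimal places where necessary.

Δy* = 45.7718

MRS = (y−15)/(x−8). Tangency with p_x/p_y gives y−15 = (p_x/p_y)·(x−8).
After buying the subsistence bundle (8, 15), a share 0.5 of the remaining income goes to x: x* = 8 + 0.5·(M − 8p_x − 15p_y)/p_x.
Discretionary income = 248 − 8·3 − 15·14.9 = 0.5; y* = 15 + 0.5·0.5/14.9 = 15.0168.
At M' = 1612: y* = 60.7886. Change: 60.7886 − 15.0168 = 45.7718.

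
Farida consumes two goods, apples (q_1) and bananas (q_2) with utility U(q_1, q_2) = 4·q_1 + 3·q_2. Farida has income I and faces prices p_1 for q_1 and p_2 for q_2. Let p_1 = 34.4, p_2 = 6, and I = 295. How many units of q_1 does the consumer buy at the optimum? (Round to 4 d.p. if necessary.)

Linear utility — the consumer picks whichever good has higher MU/price: 4/34.4 = 0.1163 vs 3/6 = 0.5.
q_2 gives more utility per dollar, so spend all income on q_2: q_2* = I/p_2, q_1* = 0.
Numerically: q_1* = 0, q_2* = 49.1667.

q_1* = 0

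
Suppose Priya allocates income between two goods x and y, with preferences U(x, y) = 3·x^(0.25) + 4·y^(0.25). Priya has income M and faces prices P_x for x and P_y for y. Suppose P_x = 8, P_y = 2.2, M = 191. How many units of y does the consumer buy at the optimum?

y* = 60.1599

Substitute y = (y/x)·x into the budget: x* = M/(P_x + P_y·(y/x)).
Numerically y/x = 8.206187, so x* = 191/(8 + 2.2·8.206187) = 7.331 and y* = 8.206187·7.331 = 60.1599.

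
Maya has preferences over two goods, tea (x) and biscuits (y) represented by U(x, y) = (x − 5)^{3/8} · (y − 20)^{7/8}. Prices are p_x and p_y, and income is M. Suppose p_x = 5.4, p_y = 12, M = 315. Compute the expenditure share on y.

This is Cobb-Douglas in (x−5, y−20): tangency gives 0.375·p_y·(y−20) = 0.875·p_x·(x−5).
Substituting into the budget: x* = 5 + 0.3·(M − 5·p_x − 20·p_y)/p_x, and y* = 20 + 0.7·(…)/p_y.
Discretionary income = 315 − 5·5.4 − 20·12 = 48; x* = 5 + 0.3·48/5.4 = 7.6667; y* = 20 + 0.7·48/12 = 22.8.
Expenditure on y: 12·22.8 = 273.6; share = 0.8686.

share on y = 0.8686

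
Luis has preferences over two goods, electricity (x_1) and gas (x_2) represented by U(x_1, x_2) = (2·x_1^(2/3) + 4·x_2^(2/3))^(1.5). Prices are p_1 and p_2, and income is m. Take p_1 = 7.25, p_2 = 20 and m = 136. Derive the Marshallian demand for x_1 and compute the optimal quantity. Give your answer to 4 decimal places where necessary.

x_1* = 9.145

MU_x_1 ∝ 2·x_1^(-1/3), MU_x_2 ∝ 4·x_2^(-1/3), so MRS = (1/2)·(x_2/x_1)^(1/3) = p_1/p_2.
Hence x_2/x_1 = (2·p_1/p_2)^(1/(1/3)), i.e. raised to the 3 power.
With the ratio pinned down, the budget gives x_1* = m/(p_1 + p_2·(x_2/x_1)) and x_2* = (x_2/x_1)·x_1*.
Numerically x_2/x_1 = 0.381078, so x_1* = 136/(7.25 + 20·0.381078) = 9.145.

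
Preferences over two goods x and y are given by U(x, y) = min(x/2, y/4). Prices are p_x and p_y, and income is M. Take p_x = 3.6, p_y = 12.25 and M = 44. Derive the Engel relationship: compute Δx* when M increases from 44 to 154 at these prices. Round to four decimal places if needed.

Demand: x*(p_x,p_y,M) = 2·M/(2·p_x + 4·p_y), y* = 4·M/(2·p_x + 4·p_y).
Here 2·3.6 + 4·12.25 = 56.2, giving x* = 1.5658.
At M' = 154: x* = 5.4804. Change: 5.4804 − 1.5658 = 3.9146.

Δx* = 3.9146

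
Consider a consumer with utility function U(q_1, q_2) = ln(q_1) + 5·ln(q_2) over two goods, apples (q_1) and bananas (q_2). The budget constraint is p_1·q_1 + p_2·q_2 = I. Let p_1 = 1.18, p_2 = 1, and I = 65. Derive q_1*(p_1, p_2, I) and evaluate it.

q_1* = 9.1808

MU_q_1/MU_q_2 = (q_2)/(5·q_1); tangency sets this equal to p_1/p_2.
So p_2·q_2 = 5·p_1·q_1; combined with the budget, a share 1/6 of income goes to q_1.
Demand: q_1*(p_1,p_2,I) = 1/6·I/p_1 and q_2* = 5/6·I/p_2.
At p_1=1.18, p_2=1, I=65: q_1* = 1/6·65/1.18 = 9.1808.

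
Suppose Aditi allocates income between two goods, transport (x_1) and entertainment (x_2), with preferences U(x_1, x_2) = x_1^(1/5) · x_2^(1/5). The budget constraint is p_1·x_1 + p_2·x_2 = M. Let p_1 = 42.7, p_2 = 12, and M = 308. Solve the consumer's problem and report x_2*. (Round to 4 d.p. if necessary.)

Demand: x_1*(p_1,p_2,M) = 0.5·M/p_1 and x_2* = 0.5·M/p_2.
At p_1=42.7, p_2=12, M=308: x_2* = 0.5·308/12 = 12.8333.

x_2* = 12.8333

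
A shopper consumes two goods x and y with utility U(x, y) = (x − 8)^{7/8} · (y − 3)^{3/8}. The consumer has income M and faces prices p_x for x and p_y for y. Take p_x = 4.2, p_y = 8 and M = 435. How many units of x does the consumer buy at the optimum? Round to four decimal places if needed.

x* = 70.9

Let x' = x−8, y' = y−3. MRS = (7/3)·y'/x' = p_x/p_y.
Substituting into the budget: x* = 8 + 0.7·(M − 8·p_x − 3·p_y)/p_x, and y* = 3 + 0.3·(…)/p_y.
Discretionary income = 435 − 8·4.2 − 3·8 = 377.4; x* = 8 + 0.7·377.4/4.2 = 70.9.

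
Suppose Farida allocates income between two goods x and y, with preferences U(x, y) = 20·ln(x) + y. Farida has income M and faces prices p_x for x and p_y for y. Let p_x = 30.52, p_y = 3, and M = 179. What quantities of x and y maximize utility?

x* = 1.9659, y* = 39.6667

MU_x = 20/x, MU_y = 1. Tangency: 20/x = p_x/p_y.
So x*(p_x,p_y) = 20·p_y/p_x, independent of income; and y* = (M − 20·p_y)/p_y.
At the given prices: x* = 20·3/30.52 = 1.9659, and y* = 39.6667.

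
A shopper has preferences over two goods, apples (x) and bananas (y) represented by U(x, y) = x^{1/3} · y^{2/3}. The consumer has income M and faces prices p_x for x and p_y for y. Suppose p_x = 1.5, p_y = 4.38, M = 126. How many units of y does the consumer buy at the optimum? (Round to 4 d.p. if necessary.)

Demand: x*(p_x,p_y,M) = 1/3·M/p_x and y* = 2/3·M/p_y.
At p_x=1.5, p_y=4.38, M=126: y* = 2/3·126/4.38 = 19.1781.

y* = 19.1781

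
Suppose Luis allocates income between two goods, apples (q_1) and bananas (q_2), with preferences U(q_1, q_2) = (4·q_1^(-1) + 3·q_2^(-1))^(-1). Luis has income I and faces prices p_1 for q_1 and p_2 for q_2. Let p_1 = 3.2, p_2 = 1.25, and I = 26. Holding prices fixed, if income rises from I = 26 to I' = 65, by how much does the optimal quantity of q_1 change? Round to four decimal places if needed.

From the CES first-order condition, (4/3)·(q_2/q_1)^(2) = p_1/p_2.
Solve for the ratio: q_2/q_1 = [(3/4)·p_1/p_2]^(0.5).
Substitute q_2 = (q_2/q_1)·q_1 into the budget: q_1* = I/(p_1 + p_2·(q_2/q_1)).
Numerically q_2/q_1 = 1.385641, so q_1* = 26/(3.2 + 1.25·1.385641) = 5.2716.
At I' = 65: q_1* = 13.1791. Change: 13.1791 − 5.2716 = 7.9075.

Δq_1* = 7.9075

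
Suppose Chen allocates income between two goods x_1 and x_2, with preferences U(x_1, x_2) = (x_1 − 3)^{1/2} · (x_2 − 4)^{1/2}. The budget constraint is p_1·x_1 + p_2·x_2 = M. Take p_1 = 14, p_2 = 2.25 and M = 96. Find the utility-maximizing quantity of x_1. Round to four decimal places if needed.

After buying the subsistence bundle (3, 4), a share 0.5 of the remaining income goes to x_1: x_1* = 3 + 0.5·(M − 3p_1 − 4p_2)/p_1.
Discretionary income = 96 − 3·14 − 4·2.25 = 45; x_1* = 3 + 0.5·45/14 = 4.6071.

x_1* = 4.6071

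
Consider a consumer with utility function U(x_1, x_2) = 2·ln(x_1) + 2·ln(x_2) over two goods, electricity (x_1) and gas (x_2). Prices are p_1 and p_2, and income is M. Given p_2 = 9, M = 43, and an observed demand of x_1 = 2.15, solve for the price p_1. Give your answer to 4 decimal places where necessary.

p_1 = 10

The MRS is x_2/x_1. Set MRS = p_1/p_2.
Rearranging, p_2·x_2 = p_1·x_1. Substituting into the budget gives p_1·x_1·(1 + 1) = M.
Demand: x_1*(p_1,p_2,M) = 0.5·M/p_1 and x_2* = 0.5·M/p_2.
Set x_1* = 2.15 in the demand function and solve for p_1: p_1 = 10.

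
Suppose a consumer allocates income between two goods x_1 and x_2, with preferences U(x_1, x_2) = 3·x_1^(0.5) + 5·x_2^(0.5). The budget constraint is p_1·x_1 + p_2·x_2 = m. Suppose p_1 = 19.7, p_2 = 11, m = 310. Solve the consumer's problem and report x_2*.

x_2* = 23.465

Substitute x_2 = (x_2/x_1)·x_1 into the budget: x_1* = m/(p_1 + p_2·(x_2/x_1)).
Numerically x_2/x_1 = 8.90932, so x_1* = 310/(19.7 + 11·8.90932) = 2.6338 and x_2* = 8.90932·2.6338 = 23.465.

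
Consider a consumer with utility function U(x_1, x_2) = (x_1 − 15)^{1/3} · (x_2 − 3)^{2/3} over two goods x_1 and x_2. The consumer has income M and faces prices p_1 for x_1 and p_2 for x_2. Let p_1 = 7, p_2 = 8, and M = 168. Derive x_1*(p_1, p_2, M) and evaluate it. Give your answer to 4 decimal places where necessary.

Let x_1' = x_1−15, x_2' = x_2−3. MRS = (1/2)·x_2'/x_1' = p_1/p_2.
After buying the subsistence bundle (15, 3), a share 1/3 of the remaining income goes to x_1: x_1* = 15 + 1/3·(M − 15p_1 − 3p_2)/p_1.
Discretionary income = 168 − 15·7 − 3·8 = 39; x_1* = 15 + 1/3·39/7 = 16.8571.

x_1* = 16.8571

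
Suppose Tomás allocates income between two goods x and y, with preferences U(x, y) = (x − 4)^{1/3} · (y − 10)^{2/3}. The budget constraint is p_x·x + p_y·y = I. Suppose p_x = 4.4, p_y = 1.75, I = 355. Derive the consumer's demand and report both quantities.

This is Cobb-Douglas in (x−4, y−10): tangency gives 1/3·p_y·(y−10) = 2/3·p_x·(x−4).
Substituting into the budget: x* = 4 + 1/3·(I − 4·p_x − 10·p_y)/p_x, and y* = 10 + 2/3·(…)/p_y.
Discretionary income = 355 − 4·4.4 − 10·1.75 = 319.9; x* = 4 + 1/3·319.9/4.4 = 28.2348; y* = 10 + 2/3·319.9/1.75 = 131.8667.

x* = 28.2348, y* = 131.8667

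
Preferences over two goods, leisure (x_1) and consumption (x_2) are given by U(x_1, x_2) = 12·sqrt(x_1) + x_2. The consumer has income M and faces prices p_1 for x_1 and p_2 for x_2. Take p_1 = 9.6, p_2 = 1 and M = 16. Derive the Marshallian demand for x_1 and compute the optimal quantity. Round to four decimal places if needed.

x_1* = 0.3906

Set MRS = p_1/p_2: 6·x_1^(−1/2) = p_1/p_2.
Solve: √x_1 = 6·p_2/p_1, so x_1*(p_1,p_2) = (6·p_2/p_1)², and x_2* = (M − p_1·x_1*)/p_2.
Plugging in: x_1* = (6·1/9.6)² = 0.3906.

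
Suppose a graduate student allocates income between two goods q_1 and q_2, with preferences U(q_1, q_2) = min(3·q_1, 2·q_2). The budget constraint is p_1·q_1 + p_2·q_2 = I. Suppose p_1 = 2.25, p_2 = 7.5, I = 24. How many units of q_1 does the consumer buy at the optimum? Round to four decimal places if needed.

With perfect complements, no substitution: consume in ratio q_1:q_2 = 2:3.
Budget: p_1·q_1 + p_2·(3/2)·q_1 = I, so (2·p_1 + 3·p_2)·q_1 = 2·I.
Demand: q_1*(p_1,p_2,I) = 2·I/(2·p_1 + 3·p_2), q_2* = 3·I/(2·p_1 + 3·p_2).
Here 2·2.25 + 3·7.5 = 27, giving q_1* = 1.7778.

q_1* = 1.7778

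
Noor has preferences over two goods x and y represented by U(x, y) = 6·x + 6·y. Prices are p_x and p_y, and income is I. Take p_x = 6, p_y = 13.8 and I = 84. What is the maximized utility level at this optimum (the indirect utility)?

Perfect substitutes: compare marginal utility per dollar. 6/p_x vs 6/p_y → 1 vs 0.4348.
x gives more utility per dollar, so spend all income on x: x* = I/p_x, y* = 0.
Numerically: x* = 14, y* = 0.
Utility at the optimum: U(14, 0) = 84.

V = 84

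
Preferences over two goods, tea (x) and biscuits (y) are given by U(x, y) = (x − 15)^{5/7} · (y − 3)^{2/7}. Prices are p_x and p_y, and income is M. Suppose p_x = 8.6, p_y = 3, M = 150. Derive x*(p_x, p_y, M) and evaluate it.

This is Cobb-Douglas in (x−15, y−3): tangency gives 5/7·p_y·(y−3) = 2/7·p_x·(x−15).
After buying the subsistence bundle (15, 3), a share 5/7 of the remaining income goes to x: x* = 15 + 5/7·(M − 15p_x − 3p_y)/p_x.
Discretionary income = 150 − 15·8.6 − 3·3 = 12; x* = 15 + 5/7·12/8.6 = 15.9967.

x* = 15.9967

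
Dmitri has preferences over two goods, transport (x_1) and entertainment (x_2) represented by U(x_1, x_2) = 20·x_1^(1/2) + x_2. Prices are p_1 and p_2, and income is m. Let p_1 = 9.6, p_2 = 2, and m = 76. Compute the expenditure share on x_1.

share on x_1 = 0.5482

Set MRS = p_1/p_2: 10·x_1^(−1/2) = p_1/p_2.
Thus x_1* = (10·p_2/p_1)² — independent of m — with the rest of income spent on x_2.
Plugging in: x_1* = (10·2/9.6)² = 4.3403, x_2* = 17.1667.
Expenditure on x_1: 9.6·4.3403 = 41.6667; share = 0.5482.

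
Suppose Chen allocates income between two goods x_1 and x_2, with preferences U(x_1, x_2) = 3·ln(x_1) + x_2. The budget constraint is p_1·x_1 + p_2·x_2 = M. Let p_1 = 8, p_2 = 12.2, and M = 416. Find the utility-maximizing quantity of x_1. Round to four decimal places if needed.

x_1* = 4.575

Set MRS = p_1/p_2: (3/x_1)/1 = p_1/p_2.
So x_1*(p_1,p_2) = 3·p_2/p_1, independent of income; and x_2* = (M − 3·p_2)/p_2.
At the given prices: x_1* = 3·12.2/8 = 4.575.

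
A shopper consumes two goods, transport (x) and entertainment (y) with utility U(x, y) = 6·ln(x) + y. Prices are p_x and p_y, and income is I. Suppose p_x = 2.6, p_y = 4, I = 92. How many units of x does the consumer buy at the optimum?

Set MRS = p_x/p_y: (6/x)/1 = p_x/p_y.
So x*(p_x,p_y) = 6·p_y/p_x, independent of income; and y* = (I − 6·p_y)/p_y.
At the given prices: x* = 6·4/2.6 = 9.2308.

x* = 9.2308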